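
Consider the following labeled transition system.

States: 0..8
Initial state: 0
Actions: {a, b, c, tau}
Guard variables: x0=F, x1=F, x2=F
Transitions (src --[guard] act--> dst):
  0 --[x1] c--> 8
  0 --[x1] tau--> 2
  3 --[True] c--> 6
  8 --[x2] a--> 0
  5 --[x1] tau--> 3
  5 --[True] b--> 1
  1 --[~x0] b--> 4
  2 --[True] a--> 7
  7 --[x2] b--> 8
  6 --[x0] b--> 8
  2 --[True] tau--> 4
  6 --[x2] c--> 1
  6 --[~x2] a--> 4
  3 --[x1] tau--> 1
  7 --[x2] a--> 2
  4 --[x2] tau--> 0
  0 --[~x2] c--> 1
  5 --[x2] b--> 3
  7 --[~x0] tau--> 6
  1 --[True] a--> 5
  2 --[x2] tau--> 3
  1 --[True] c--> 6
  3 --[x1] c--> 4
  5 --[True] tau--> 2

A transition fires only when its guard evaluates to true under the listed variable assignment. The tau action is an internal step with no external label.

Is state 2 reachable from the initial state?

Guard filter leaves 11 enabled edge(s).
depth 0: {0}
depth 1: {1}  cumulative {0,1}
depth 2: {4,5,6}  cumulative {0,1,4,5,6}
depth 3: {2}  cumulative {0,1,2,4,5,6}
depth 4: {7}  cumulative {0,1,2,4,5,6,7}
Reach set: {0,1,2,4,5,6,7}
Path to 2: c·a·tau

Answer: REACHABLE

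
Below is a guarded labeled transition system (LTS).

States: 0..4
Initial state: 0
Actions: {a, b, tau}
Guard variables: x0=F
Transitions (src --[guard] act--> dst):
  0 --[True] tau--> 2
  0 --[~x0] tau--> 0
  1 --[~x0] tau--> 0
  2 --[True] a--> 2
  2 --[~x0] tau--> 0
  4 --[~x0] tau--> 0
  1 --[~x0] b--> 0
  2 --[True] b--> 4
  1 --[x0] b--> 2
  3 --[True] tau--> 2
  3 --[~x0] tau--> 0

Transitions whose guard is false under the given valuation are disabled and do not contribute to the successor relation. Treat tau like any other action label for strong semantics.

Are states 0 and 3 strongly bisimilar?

Compute ~ classes (split until stable):
  round 0: {{0,1,2,3,4}}
  round 1: {{0,3,4},{1},{2}}
  round 2: {{0,3},{1},{2},{4}}
Fixed point at round 3; 4 class(es).
[0]={0,3}  [3]={0,3}

Answer: BISIMILAR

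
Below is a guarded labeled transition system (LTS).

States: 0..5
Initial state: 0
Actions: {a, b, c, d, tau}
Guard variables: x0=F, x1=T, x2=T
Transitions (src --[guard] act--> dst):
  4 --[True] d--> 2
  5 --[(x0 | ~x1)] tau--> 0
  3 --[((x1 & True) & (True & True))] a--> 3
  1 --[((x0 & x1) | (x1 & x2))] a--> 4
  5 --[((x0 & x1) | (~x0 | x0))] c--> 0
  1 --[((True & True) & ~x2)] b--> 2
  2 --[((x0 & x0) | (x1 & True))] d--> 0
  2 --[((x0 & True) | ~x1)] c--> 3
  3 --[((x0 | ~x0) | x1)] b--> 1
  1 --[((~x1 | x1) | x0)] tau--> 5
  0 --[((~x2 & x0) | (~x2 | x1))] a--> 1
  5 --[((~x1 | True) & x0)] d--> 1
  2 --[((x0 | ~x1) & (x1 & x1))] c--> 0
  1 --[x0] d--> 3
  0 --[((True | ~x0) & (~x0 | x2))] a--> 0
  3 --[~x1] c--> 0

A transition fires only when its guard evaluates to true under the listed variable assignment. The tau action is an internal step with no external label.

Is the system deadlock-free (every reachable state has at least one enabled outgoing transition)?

R = {0,1,2,4,5}
  0: a→0  a→1  [deg 2]
  1: a→4  tau→5  [deg 2]
  2: d→0  [deg 1]
  4: d→2  [deg 1]
  5: c→0  [deg 1]

Answer: DEADLOCK-FREE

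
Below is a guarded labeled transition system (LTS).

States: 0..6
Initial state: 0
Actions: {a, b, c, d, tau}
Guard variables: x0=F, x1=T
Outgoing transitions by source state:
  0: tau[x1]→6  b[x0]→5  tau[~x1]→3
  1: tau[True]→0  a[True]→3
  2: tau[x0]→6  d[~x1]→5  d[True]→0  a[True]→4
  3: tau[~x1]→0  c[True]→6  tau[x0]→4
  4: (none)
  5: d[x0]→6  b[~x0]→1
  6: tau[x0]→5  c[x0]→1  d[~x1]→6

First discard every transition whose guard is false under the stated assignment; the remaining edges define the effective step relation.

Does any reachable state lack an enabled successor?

Answer: DEADLOCK at state 6

Working:
R = {0,6}
  0: tau→6  [1 out]
  6: ∅  [deadlock]
Path to 6: tau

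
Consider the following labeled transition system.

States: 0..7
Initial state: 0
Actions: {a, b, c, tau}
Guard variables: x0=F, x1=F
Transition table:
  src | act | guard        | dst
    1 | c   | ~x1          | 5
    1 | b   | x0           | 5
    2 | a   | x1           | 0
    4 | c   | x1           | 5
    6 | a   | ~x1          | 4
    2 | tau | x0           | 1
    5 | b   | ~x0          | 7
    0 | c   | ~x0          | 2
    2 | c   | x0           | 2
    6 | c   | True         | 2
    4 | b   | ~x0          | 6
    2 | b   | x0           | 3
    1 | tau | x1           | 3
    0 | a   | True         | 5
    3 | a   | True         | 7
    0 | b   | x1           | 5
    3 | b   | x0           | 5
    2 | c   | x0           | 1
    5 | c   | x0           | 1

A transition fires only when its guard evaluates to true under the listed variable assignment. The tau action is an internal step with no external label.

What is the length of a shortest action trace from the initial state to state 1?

Layered search for 1:
  Layer 0: {0}
  Layer 1: {2,5}
  Layer 2: {7}
1 never appears.

Answer: UNREACHABLE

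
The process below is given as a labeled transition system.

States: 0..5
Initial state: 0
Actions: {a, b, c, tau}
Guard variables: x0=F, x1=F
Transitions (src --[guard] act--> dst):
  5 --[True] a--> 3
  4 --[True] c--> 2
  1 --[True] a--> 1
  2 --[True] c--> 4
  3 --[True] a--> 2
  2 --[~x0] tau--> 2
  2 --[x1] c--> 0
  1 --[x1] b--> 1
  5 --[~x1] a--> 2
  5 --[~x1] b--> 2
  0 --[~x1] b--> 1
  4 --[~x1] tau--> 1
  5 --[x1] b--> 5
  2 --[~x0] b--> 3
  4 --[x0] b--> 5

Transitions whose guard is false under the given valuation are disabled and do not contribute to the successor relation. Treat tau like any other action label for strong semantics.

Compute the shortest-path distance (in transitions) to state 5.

Answer: UNREACHABLE

Analysis:
Layered search for 5:
  Layer 0: {0}
  Layer 1: {1}
5 never appears.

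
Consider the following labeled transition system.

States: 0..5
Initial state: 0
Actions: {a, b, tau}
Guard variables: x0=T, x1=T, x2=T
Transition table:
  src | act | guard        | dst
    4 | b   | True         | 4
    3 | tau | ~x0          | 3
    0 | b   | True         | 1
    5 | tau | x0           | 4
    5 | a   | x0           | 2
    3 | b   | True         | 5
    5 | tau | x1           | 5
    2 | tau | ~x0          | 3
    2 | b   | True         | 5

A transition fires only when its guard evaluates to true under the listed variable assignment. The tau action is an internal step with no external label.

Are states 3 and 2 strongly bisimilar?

Bisimulation quotient by refinement:
  P[0] = {{0,1,2,3,4,5}}
  P[1] = {{0,2,3,4},{1},{5}}
  P[2] = {{0},{1},{2,3},{4},{5}}
stable after 3 split(s): 5 block(s)
class of 3: {2,3}; class of 2: {2,3}

Answer: BISIMILAR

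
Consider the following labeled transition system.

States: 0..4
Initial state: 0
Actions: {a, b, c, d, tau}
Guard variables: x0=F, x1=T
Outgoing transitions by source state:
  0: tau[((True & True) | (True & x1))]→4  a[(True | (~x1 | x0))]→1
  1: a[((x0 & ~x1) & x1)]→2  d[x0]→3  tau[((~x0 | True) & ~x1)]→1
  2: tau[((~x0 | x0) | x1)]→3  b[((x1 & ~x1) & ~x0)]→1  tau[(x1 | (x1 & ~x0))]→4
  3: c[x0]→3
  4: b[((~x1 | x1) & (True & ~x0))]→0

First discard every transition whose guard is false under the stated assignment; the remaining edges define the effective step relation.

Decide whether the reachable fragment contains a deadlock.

Reachable = {0,1,4}
  0: a→1  tau→4  [2 out]
  1: ∅  [no exit]
  4: b→0  [1 out]
witness 1: a

Answer: DEADLOCK at state 1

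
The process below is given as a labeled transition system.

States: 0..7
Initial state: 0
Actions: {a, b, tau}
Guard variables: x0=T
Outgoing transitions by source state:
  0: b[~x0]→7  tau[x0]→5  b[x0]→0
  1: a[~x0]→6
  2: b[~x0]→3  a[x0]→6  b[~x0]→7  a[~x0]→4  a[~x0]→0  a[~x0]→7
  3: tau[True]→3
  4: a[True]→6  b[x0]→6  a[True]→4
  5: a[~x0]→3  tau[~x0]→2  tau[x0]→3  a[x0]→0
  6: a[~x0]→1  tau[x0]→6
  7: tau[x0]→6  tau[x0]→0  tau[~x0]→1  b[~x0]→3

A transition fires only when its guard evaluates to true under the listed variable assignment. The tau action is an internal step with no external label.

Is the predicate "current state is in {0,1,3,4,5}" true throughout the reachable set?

Answer: INVARIANT HOLDS

Working:
Allowed set {0,1,3,4,5}
R = {0,3,5}
  0: ok
  3: ok
  5: ok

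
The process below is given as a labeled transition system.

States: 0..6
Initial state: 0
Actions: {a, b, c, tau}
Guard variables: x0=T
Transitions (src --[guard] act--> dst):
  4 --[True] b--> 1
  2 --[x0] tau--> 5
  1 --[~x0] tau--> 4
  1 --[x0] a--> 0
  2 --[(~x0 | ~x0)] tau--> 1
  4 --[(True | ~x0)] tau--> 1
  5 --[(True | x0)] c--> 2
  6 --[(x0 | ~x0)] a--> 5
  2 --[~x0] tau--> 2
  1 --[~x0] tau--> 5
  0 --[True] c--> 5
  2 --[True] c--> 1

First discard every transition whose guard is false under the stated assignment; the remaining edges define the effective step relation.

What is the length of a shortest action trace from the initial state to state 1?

Answer: 3

Working:
BFS to 1:
  L0 = {0}
  L1 = {5}
  L2 = {2}
  L3 = {1}
depth(1)=3, e.g. c·c·c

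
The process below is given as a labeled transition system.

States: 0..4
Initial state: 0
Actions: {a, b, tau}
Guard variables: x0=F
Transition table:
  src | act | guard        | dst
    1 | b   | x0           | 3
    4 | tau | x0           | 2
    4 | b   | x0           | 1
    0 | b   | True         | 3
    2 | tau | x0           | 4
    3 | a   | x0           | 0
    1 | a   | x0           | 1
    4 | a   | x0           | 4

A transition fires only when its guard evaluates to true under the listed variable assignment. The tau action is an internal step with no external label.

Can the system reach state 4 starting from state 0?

Guard filter leaves 1 enabled edge(s).
Layer 0: {0}
Layer 1: {3}  cumulative {0,3}
Reachable = {0,3}

Answer: UNREACHABLE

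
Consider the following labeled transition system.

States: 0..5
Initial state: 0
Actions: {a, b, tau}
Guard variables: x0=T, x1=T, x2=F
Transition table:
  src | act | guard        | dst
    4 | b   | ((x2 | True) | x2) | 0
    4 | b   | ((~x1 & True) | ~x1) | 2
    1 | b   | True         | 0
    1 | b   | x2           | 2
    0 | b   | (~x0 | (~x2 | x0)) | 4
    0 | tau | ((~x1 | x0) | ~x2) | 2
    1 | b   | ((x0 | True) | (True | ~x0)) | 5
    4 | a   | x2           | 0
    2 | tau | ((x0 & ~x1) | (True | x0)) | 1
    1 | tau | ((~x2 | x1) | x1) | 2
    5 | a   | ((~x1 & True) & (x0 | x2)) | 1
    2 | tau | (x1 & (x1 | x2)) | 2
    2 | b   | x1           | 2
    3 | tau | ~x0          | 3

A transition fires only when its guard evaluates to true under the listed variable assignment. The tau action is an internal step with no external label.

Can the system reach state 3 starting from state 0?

After dropping false guards: 9 live edges.
L0 = {0}
L1 = {2,4}  total {0,2,4}
L2 = {1}  total {0,1,2,4}
L3 = {5}  total {0,1,2,4,5}
Reachable = {0,1,2,4,5}

Answer: UNREACHABLE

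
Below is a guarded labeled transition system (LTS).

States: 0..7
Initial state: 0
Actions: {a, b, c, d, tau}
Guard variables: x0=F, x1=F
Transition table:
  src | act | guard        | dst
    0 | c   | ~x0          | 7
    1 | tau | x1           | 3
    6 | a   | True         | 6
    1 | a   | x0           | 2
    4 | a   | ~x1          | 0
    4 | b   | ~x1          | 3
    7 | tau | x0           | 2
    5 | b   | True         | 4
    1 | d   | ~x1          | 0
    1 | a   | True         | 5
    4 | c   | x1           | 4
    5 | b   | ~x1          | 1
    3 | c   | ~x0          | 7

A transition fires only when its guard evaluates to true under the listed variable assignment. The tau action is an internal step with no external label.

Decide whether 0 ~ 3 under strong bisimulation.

Refine partition for ~:
  round 0: {{0,1,2,3,4,5,6,7}}
  round 1: {{0,3},{1},{2,7},{4},{5},{6}}
Fixed point at round 2; 6 class(es).
[0]={0,3}  [3]={0,3}

Answer: BISIMILAR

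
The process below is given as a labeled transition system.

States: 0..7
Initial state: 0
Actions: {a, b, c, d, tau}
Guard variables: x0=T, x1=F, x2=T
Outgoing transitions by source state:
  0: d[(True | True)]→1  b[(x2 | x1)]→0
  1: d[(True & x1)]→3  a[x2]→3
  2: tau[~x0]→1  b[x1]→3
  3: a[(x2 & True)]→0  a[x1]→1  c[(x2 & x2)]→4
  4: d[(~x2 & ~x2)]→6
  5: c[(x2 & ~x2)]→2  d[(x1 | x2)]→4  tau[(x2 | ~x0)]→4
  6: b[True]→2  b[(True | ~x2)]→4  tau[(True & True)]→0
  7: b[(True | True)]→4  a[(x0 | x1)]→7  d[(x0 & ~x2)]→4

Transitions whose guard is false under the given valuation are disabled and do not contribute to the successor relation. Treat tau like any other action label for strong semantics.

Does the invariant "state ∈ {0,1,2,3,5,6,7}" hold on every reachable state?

Safe = {0,1,2,3,5,6,7}
Reachable = {0,1,3,4}
  0: ✓
  1: ✓
  3: ✓
  4: ✗ unsafe
reach 4 via d·a·c — violates

Answer: INVARIANT VIOLATED at state 4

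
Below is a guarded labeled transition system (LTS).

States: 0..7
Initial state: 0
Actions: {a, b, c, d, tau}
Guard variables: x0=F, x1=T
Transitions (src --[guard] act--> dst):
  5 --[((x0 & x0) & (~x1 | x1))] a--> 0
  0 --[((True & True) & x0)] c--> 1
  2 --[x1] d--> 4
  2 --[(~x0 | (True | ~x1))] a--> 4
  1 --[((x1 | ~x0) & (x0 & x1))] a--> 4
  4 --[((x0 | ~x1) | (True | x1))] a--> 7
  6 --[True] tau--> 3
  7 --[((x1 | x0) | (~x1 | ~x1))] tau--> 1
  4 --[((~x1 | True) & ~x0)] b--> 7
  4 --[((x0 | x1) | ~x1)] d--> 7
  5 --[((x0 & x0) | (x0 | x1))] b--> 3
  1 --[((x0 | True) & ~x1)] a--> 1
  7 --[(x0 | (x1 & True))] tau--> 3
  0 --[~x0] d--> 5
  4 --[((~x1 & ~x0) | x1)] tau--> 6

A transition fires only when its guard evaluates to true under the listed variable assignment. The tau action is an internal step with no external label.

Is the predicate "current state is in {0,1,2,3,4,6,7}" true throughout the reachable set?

Answer: INVARIANT VIOLATED at state 5

Analysis:
Allowed set {0,1,2,3,4,6,7}
R = {0,3,5}
  0: ok
  3: ok
  5: ✗ unsafe
witness against invariant: d → 5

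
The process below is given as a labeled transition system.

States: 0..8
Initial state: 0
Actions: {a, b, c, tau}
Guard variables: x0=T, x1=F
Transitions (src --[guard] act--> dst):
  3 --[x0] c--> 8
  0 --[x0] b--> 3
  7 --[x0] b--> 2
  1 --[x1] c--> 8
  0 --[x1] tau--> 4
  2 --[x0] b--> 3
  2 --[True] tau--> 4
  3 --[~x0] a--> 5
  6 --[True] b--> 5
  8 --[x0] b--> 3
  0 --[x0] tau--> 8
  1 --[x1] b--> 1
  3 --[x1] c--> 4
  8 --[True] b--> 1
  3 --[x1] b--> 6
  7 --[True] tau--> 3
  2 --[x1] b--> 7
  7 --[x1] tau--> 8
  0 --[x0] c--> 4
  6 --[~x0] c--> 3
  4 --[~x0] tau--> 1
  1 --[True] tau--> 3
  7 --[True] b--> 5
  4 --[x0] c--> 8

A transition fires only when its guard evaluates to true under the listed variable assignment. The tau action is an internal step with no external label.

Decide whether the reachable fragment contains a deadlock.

Reachable = {0,1,3,4,8}
  0: b→3  c→4  tau→8  [3 exit(s)]
  1: tau→3  [1 exit(s)]
  3: c→8  [1 exit(s)]
  4: c→8  [1 exit(s)]
  8: b→1  b→3  [2 exit(s)]

Answer: DEADLOCK-FREE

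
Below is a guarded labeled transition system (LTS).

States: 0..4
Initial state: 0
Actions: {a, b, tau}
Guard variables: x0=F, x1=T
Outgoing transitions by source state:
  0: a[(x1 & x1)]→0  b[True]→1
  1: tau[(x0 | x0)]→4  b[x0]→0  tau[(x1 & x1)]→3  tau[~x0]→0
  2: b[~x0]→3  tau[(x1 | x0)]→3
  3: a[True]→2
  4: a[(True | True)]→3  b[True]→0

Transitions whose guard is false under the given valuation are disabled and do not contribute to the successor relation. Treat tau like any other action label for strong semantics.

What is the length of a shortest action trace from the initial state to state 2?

Answer: 3

Analysis:
Layered search for 2:
  Layer 0: {0}
  Layer 1: {1}
  Layer 2: {3}
  Layer 3: {2}
2 enters at depth 3; path b·tau·a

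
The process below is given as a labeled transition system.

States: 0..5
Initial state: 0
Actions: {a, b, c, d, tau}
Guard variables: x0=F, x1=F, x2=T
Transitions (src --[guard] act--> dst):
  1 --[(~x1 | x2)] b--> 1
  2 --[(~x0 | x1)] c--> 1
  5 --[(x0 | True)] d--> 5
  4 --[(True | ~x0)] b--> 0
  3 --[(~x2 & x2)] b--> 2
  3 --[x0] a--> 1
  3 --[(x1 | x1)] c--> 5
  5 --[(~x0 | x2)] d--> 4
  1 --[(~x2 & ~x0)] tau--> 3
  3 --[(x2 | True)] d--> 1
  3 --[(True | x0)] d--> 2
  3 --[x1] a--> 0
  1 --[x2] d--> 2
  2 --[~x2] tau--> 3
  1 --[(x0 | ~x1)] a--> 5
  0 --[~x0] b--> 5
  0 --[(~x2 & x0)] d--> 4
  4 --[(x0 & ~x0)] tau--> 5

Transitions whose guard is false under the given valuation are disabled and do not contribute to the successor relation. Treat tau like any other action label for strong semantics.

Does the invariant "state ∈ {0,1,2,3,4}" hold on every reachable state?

Answer: INVARIANT VIOLATED at state 5

Trace:
Safe = {0,1,2,3,4}
Reach set: {0,4,5}
  0: ✓
  4: ✓
  5: VIOLATES
reach 5 via b — violates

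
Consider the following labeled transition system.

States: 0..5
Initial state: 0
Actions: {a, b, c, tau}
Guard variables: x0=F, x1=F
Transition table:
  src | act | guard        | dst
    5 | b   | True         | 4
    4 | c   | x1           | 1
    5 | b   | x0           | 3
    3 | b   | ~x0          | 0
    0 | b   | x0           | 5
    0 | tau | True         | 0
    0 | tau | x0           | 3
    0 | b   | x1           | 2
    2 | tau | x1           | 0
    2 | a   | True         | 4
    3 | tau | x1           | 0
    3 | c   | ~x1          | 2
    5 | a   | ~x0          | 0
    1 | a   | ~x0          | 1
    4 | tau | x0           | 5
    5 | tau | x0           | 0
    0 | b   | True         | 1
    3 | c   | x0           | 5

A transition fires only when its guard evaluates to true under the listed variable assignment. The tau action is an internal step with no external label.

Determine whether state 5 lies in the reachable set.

After dropping false guards: 8 live edges.
depth 0: {0}
depth 1: {1}  cumulative {0,1}
Reach set: {0,1}

Answer: UNREACHABLE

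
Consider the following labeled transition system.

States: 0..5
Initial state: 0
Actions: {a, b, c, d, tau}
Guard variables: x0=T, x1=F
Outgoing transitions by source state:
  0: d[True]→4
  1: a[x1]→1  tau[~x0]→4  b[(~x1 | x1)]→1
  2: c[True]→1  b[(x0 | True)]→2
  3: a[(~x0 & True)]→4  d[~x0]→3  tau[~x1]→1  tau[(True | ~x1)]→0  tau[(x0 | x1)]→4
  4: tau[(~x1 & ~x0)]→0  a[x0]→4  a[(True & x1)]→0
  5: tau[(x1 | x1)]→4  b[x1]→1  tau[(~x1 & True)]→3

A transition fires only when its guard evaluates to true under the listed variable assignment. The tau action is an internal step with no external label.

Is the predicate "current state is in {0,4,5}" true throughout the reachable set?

Answer: INVARIANT HOLDS

Analysis:
Inv-set: {0,4,5}
Reachable = {0,4}
  0: ok
  4: ok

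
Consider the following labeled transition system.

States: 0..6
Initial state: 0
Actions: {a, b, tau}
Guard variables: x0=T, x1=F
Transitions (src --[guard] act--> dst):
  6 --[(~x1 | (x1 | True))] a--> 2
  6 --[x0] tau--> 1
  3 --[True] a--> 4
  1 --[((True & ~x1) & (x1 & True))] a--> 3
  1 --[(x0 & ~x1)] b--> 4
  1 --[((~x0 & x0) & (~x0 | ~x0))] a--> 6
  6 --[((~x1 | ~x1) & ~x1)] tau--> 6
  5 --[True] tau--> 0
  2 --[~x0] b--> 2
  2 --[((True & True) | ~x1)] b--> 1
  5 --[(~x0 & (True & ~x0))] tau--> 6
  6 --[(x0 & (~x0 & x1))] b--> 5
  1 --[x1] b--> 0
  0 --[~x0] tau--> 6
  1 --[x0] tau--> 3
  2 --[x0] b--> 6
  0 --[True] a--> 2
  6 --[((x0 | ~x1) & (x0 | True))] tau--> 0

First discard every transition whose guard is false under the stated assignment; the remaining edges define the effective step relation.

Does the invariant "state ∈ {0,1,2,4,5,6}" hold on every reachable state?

Allowed set {0,1,2,4,5,6}
Reachable = {0,1,2,3,4,6}
  0: safe
  1: safe
  2: safe
  3: outside
  4: safe
  6: safe
reach 3 via a·b·tau — violates

Answer: INVARIANT VIOLATED at state 3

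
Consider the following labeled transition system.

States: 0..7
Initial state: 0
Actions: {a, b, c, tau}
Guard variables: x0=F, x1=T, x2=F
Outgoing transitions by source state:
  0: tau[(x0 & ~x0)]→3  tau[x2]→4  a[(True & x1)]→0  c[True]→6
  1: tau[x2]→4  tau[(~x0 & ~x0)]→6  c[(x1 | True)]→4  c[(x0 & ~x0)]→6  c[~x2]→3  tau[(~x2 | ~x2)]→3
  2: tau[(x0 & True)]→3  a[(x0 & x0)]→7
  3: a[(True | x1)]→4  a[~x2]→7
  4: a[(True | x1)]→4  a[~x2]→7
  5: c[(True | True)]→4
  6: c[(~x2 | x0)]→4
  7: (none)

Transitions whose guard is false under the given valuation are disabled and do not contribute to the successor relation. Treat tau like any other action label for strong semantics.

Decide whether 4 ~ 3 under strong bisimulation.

Bisimulation quotient by refinement:
  round 0: {{0,1,2,3,4,5,6,7}}
  round 1: {{0},{1},{2,7},{3,4},{5,6}}
stable after 2 split(s): 5 block(s)
class of 4: {3,4}; class of 3: {3,4}

Answer: BISIMILAR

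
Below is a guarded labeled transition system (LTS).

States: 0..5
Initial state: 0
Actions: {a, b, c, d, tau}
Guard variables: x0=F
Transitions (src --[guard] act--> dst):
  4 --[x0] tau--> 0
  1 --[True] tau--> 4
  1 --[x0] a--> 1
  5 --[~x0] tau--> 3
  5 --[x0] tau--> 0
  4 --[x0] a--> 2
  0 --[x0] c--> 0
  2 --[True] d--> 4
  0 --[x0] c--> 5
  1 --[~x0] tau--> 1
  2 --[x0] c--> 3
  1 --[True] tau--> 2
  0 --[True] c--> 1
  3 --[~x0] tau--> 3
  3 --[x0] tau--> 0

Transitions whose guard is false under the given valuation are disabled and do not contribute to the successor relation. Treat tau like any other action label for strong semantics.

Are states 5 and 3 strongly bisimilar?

Refine partition for ~:
  round 0: {{0,1,2,3,4,5}}
  round 1: {{0},{1,3,5},{2},{4}}
  round 2: {{0},{1},{2},{3,5},{4}}
5 equivalence class(es) (converged in 3)
[5]={3,5}  [3]={3,5}

Answer: BISIMILAR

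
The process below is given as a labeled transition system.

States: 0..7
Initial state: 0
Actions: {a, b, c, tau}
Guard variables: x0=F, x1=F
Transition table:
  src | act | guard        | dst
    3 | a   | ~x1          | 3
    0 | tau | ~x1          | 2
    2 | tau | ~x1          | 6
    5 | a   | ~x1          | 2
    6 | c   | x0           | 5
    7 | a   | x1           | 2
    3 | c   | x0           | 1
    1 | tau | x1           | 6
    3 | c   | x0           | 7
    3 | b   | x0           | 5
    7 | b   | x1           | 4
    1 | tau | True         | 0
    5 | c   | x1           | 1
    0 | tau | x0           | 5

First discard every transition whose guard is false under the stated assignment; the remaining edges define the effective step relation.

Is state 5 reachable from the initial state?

Guard filter leaves 5 enabled edge(s).
L0 = {0}
L1 = {2}  total {0,2}
L2 = {6}  total {0,2,6}
Reach set: {0,2,6}

Answer: UNREACHABLE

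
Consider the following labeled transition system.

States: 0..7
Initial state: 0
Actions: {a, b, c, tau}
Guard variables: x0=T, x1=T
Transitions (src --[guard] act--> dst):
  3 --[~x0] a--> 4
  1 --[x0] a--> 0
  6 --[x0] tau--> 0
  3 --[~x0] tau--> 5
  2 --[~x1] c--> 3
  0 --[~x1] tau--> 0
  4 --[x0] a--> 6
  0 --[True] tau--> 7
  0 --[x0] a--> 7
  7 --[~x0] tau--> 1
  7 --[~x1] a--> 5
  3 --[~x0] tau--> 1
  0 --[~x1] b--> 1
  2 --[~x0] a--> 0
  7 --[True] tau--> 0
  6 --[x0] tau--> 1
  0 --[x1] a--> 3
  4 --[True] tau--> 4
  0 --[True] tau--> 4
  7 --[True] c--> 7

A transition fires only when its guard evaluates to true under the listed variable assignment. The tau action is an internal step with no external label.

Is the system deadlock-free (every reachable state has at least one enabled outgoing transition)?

Reach set: {0,1,3,4,6,7}
  0: a→3  a→7  tau→4  tau→7  [4 out]
  1: a→0  [1 out]
  3: ∅  [no exit]
  4: a→6  tau→4  [2 out]
  6: tau→0  tau→1  [2 out]
  7: c→7  tau→0  [2 out]
trace reaching 3: a

Answer: DEADLOCK at state 3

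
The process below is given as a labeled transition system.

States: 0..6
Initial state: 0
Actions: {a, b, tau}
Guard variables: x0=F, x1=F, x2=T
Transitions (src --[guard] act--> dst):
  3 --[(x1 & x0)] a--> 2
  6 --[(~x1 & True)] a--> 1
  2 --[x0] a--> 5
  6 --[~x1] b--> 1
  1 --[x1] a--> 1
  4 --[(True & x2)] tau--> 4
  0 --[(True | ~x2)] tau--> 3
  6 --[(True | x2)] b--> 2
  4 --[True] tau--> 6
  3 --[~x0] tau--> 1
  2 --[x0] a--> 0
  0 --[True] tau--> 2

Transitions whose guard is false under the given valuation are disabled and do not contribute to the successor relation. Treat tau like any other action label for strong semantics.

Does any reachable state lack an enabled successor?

Answer: DEADLOCK at state 1

Analysis:
Reachable = {0,1,2,3}
  0: tau→2  tau→3  [2 exit(s)]
  1: ∅  [deadlock]
  2: ∅  [deadlock]
  3: tau→1  [1 exit(s)]
Path to 1: tau·tau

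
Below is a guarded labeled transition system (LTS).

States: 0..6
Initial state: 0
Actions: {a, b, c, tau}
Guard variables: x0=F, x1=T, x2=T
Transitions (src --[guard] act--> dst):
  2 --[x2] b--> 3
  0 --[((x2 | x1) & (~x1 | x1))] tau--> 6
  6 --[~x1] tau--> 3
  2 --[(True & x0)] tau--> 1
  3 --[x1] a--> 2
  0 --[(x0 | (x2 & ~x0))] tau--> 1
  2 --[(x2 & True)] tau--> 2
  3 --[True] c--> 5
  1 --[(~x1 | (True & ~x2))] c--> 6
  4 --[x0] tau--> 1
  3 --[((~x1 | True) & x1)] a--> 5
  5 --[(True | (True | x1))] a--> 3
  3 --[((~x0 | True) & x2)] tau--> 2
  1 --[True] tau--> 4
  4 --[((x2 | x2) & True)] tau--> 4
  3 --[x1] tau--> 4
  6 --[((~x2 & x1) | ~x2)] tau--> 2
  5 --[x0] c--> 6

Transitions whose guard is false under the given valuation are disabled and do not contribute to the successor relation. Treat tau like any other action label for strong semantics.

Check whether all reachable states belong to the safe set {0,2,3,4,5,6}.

Inv-set: {0,2,3,4,5,6}
Reach set: {0,1,4,6}
  0: ✓
  1: ✗ unsafe
  4: ✓
  6: ✓
counterexample path to 1: tau

Answer: INVARIANT VIOLATED at state 1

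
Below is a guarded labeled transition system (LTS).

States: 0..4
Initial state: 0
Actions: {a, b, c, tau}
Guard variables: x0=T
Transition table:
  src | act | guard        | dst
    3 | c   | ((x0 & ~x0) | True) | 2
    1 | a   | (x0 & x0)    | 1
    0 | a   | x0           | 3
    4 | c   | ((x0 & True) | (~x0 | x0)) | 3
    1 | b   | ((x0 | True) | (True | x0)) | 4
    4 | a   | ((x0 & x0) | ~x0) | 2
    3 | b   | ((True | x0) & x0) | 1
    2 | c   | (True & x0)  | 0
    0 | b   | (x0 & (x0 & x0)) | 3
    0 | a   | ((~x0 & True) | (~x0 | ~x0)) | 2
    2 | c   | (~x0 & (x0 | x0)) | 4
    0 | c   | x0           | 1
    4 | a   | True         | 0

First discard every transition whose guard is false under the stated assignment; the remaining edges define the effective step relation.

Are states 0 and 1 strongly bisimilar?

Answer: NOT BISIMILAR

Trace:
Bisimulation quotient by refinement:
  round 0: {{0,1,2,3,4}}
  round 1: {{0},{1},{2},{3},{4}}
Fixed point at round 2; 5 class(es).
0∈{0}, 1∈{1}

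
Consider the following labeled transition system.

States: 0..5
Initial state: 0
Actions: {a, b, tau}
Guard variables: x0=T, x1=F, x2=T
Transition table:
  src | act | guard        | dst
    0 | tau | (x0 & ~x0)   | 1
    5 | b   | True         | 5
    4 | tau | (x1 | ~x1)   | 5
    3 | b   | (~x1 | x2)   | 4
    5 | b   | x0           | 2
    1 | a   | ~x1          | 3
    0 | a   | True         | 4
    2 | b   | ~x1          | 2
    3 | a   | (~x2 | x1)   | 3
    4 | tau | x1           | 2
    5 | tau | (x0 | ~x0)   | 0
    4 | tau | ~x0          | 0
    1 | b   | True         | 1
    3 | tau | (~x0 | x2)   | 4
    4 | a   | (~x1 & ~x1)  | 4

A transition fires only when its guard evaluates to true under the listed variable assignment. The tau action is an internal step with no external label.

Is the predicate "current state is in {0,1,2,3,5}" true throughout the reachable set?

Inv-set: {0,1,2,3,5}
Reach set: {0,2,4,5}
  0: safe
  2: safe
  4: VIOLATES
  5: safe
counterexample path to 4: a

Answer: INVARIANT VIOLATED at state 4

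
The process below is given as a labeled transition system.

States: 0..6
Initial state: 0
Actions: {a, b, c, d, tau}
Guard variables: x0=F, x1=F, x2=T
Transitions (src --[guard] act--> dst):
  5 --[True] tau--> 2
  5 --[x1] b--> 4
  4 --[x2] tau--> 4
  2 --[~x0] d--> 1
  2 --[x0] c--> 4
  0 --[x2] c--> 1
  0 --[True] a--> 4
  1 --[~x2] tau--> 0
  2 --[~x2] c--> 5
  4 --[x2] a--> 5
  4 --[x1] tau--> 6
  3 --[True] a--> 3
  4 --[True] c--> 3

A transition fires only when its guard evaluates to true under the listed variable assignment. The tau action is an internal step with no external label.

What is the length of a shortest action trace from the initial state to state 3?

BFS to 3:
  Layer 0: {0}
  Layer 1: {1,4}
  Layer 2: {3,5}
3 enters at depth 2; path a·c

Answer: 2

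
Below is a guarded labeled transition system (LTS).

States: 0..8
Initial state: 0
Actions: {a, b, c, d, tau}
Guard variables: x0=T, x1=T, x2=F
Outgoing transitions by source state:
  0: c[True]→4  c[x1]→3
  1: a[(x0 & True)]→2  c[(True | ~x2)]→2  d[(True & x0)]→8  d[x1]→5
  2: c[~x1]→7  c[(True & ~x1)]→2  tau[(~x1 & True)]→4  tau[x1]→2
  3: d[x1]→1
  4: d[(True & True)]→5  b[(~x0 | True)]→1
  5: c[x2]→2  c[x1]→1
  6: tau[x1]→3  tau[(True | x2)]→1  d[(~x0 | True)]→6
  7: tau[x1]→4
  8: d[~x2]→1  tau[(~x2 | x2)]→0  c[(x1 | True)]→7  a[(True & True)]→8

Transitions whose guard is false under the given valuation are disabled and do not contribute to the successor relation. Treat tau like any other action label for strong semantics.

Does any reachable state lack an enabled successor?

Reachable = {0,1,2,3,4,5,7,8}
  0: c→3  c→4  [2 out]
  1: a→2  c→2  d→5  d→8  [4 out]
  2: tau→2  [1 out]
  3: d→1  [1 out]
  4: b→1  d→5  [2 out]
  5: c→1  [1 out]
  7: tau→4  [1 out]
  8: a→8  c→7  d→1  tau→0  [4 out]

Answer: DEADLOCK-FREE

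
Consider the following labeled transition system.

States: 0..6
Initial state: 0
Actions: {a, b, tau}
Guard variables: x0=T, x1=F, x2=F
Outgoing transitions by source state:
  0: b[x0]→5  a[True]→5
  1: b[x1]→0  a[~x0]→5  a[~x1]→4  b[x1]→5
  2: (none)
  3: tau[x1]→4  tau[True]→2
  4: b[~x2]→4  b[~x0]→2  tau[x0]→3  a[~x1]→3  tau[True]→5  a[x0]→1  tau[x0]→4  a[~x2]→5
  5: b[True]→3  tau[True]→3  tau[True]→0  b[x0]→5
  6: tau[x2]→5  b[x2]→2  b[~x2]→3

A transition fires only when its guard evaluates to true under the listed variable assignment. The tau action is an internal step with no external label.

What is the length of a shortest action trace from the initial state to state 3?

Breadth-first toward 3:
  Layer 0: {0}
  Layer 1: {5}
  Layer 2: {3}
3 enters at depth 2; path a·b

Answer: 2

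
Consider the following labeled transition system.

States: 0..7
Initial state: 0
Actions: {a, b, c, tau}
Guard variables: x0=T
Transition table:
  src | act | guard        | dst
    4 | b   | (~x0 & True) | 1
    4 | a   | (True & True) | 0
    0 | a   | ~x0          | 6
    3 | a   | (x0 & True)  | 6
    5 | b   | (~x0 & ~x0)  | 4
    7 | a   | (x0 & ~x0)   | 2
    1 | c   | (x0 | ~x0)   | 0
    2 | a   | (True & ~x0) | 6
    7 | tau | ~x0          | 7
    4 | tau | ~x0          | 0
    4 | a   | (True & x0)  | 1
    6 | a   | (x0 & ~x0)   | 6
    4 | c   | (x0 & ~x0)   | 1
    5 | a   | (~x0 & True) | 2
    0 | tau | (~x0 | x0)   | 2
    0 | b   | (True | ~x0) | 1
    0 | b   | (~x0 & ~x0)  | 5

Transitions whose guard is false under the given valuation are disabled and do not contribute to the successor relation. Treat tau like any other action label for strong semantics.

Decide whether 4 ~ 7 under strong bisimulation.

Answer: NOT BISIMILAR

Trace:
Compute ~ classes (split until stable):
  round 0: {{0,1,2,3,4,5,6,7}}
  round 1: {{0},{1},{2,5,6,7},{3,4}}
  round 2: {{0},{1},{2,5,6,7},{3},{4}}
Fixed point at round 3; 5 class(es).
[4]={4}  [7]={2,5,6,7}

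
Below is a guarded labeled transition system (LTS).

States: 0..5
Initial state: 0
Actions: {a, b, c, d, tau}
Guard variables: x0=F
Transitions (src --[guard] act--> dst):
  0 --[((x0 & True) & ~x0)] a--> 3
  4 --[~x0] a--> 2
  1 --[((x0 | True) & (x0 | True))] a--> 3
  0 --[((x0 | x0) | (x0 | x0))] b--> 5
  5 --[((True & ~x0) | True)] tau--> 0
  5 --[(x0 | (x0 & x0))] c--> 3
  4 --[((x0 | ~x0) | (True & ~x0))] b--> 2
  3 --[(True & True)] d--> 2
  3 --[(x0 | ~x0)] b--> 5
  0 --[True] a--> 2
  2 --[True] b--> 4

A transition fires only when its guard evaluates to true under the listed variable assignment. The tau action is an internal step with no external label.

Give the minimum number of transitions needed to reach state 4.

Breadth-first toward 4:
  Layer 0: {0}
  Layer 1: {2}
  Layer 2: {4}
4 enters at depth 2; path a·b

Answer: 2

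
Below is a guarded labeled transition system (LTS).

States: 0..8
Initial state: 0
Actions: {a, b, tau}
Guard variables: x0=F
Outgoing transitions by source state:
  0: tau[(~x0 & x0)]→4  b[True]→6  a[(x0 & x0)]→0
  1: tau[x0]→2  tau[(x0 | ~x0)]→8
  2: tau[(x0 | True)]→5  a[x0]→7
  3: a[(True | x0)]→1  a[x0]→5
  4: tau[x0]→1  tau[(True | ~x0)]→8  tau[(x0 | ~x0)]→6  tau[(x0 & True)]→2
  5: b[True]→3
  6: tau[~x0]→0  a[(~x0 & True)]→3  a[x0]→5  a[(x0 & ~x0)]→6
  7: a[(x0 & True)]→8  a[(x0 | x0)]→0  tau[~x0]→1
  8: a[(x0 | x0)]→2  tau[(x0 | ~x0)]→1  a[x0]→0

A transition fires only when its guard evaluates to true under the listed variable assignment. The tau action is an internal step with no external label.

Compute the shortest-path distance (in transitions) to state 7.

Answer: UNREACHABLE

Analysis:
BFS to 7:
  L0 = {0}
  L1 = {6}
  L2 = {3}
  L3 = {1}
  L4 = {8}
7 never appears.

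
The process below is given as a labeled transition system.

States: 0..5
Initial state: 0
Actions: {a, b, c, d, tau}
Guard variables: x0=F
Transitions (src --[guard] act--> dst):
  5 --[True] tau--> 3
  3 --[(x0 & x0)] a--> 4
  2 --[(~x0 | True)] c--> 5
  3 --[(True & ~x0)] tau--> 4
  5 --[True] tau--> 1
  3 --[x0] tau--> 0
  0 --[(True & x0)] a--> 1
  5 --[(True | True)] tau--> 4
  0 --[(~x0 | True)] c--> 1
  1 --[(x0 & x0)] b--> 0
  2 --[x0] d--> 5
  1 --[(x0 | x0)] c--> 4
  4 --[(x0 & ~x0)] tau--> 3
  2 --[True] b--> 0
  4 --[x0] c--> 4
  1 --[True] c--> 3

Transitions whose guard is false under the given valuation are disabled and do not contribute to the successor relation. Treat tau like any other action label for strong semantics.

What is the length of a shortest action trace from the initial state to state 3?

BFS to 3:
  L0 = {0}
  L1 = {1}
  L2 = {3}
first hit 3 at d=2 via c·c

Answer: 2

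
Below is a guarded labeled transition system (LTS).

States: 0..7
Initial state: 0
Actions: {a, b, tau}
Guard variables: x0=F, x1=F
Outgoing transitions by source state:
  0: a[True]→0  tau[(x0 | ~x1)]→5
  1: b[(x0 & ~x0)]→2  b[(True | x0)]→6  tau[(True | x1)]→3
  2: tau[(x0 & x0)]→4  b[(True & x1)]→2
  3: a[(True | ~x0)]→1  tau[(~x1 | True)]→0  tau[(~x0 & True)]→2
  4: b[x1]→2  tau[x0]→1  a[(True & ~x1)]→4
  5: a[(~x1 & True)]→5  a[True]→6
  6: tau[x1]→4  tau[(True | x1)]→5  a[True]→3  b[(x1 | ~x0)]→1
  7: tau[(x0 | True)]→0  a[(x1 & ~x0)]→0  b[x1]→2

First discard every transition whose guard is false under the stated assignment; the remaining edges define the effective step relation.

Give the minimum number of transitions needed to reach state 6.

Breadth-first toward 6:
  Layer 0: {0}
  Layer 1: {5}
  Layer 2: {6}
first hit 6 at d=2 via tau·a

Answer: 2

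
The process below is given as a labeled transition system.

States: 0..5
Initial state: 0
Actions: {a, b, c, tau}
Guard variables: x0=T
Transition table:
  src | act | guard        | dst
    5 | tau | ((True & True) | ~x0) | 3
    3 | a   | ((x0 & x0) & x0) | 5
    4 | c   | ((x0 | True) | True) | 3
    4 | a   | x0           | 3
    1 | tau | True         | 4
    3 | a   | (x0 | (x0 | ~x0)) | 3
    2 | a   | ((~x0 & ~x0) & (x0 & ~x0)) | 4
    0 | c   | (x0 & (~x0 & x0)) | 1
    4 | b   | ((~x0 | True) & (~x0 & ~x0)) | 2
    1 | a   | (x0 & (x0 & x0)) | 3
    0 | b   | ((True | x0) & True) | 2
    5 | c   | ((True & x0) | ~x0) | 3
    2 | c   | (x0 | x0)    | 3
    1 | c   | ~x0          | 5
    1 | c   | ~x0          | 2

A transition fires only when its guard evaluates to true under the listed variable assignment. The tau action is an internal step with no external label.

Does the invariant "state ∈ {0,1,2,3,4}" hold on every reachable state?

Inv-set: {0,1,2,3,4}
Reachable = {0,2,3,5}
  0: safe
  2: safe
  3: safe
  5: outside
witness against invariant: b·c·a → 5

Answer: INVARIANT VIOLATED at state 5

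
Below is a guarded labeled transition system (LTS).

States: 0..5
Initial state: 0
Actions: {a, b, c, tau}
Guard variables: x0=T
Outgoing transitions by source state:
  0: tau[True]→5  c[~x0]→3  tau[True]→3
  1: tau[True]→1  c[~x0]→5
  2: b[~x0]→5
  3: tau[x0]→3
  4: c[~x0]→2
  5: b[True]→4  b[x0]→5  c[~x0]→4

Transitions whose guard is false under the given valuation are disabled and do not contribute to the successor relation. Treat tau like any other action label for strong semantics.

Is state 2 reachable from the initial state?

After dropping false guards: 6 live edges.
L0 = {0}
L1 = {3,5}  cumulative {0,3,5}
L2 = {4}  cumulative {0,3,4,5}
Reach set: {0,3,4,5}

Answer: UNREACHABLE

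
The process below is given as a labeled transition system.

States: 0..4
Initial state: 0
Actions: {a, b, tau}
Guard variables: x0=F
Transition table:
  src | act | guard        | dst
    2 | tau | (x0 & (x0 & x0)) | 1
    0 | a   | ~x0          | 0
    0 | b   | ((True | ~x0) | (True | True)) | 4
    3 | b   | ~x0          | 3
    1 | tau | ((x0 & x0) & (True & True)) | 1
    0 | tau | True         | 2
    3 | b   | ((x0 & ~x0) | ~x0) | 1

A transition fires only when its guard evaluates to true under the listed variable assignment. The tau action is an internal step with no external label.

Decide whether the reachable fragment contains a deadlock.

Answer: DEADLOCK at state 2

Trace:
Reachable = {0,2,4}
  0: a→0  b→4  tau→2  [3 out]
  2: ∅  [no exit]
  4: ∅  [no exit]
Path to 2: tau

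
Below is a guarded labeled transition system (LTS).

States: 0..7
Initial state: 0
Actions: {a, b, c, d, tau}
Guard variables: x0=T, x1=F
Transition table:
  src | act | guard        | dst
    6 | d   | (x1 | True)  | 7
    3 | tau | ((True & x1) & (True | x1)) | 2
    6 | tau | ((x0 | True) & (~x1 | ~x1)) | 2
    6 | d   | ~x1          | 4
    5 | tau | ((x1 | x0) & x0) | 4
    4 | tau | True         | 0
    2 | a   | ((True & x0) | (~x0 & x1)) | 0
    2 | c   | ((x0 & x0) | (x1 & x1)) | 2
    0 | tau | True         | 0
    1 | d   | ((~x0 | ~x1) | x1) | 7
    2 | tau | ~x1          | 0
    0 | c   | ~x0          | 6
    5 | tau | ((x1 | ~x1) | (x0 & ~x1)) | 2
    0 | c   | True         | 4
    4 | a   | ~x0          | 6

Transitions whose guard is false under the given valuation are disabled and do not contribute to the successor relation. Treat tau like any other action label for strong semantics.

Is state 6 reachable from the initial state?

After dropping false guards: 12 live edges.
L0 = {0}
L1 = {4}  total {0,4}
R = {0,4}

Answer: UNREACHABLE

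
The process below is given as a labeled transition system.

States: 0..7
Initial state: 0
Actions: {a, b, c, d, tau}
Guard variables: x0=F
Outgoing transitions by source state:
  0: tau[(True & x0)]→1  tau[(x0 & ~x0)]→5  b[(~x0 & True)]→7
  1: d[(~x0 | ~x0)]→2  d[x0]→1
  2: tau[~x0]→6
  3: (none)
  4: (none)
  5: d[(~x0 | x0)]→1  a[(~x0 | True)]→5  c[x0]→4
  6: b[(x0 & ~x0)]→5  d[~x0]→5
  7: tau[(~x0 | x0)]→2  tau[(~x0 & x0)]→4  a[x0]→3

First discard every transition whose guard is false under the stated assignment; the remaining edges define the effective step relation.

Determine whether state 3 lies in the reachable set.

Answer: UNREACHABLE

Analysis:
7 transition(s) survive guard evaluation.
Layer 0: {0}
Layer 1: {7}  total {0,7}
Layer 2: {2}  total {0,2,7}
Layer 3: {6}  total {0,2,6,7}
Layer 4: {5}  total {0,2,5,6,7}
Layer 5: {1}  total {0,1,2,5,6,7}
R = {0,1,2,5,6,7}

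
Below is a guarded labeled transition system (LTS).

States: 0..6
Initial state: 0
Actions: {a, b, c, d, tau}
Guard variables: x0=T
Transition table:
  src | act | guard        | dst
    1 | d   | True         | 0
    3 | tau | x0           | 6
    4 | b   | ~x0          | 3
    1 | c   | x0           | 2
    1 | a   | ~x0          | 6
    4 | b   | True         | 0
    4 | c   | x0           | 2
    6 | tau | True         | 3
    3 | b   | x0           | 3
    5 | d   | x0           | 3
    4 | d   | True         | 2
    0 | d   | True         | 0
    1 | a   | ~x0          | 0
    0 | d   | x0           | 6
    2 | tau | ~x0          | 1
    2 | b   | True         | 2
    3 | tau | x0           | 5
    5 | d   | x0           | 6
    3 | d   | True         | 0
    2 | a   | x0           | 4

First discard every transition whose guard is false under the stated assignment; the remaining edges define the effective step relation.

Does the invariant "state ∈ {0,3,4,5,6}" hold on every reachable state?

Inv-set: {0,3,4,5,6}
R = {0,3,5,6}
  0: ✓
  3: ✓
  5: ✓
  6: ✓

Answer: INVARIANT HOLDS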